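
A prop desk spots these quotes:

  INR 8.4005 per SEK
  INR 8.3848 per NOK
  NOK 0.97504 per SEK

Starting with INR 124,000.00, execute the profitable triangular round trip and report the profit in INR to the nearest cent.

Profit: INR 3,412.40

Profitable loop is INR → NOK → SEK → INR:
INR 124,000.00 ÷ 8.3848 = NOK 14,788.67
NOK 14,788.67 ÷ 0.97504 = SEK 15,167.24
SEK 15,167.24 × 8.4005 = INR 127,412.40
Profit = INR 127,412.40 − INR 124,000.00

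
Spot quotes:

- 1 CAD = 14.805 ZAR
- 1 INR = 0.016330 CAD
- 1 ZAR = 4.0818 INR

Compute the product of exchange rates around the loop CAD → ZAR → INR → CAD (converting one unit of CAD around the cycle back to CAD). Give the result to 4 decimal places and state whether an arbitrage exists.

Around CAD → ZAR → INR → CAD: 1 × 14.805 × 4.0818 × 0.016330 = 0.986839
Product < 1; profitable direction is CAD → INR → ZAR → CAD.

0.9868 (arbitrage exists)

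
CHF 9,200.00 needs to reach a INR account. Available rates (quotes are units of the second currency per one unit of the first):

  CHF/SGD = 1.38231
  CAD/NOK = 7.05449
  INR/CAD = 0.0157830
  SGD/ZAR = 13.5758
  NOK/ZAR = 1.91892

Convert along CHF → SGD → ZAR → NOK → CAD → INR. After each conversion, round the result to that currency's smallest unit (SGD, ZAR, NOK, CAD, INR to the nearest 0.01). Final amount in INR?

CHF 9,200.00 × 1.38231 = SGD 12,717.25
SGD 12,717.25 × 13.5758 = ZAR 172,646.84
ZAR 172,646.84 ÷ 1.91892 = NOK 89,970.84
NOK 89,970.84 ÷ 7.05449 = CAD 12,753.70
CAD 12,753.70 ÷ 0.0157830 = INR 808,065.64

INR 808,065.64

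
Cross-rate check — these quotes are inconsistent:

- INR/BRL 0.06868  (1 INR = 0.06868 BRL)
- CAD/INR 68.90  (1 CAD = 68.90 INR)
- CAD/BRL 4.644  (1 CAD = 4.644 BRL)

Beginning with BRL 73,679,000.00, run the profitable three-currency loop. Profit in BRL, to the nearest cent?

Profitable loop is BRL → CAD → INR → BRL:
BRL 73,679,000.00 ÷ 4.644 = CAD 15,865,417.74
CAD 15,865,417.74 × 68.90 = INR 1,093,127,282.52
INR 1,093,127,282.52 × 0.06868 = BRL 75,075,981.76
Profit = BRL 75,075,981.76 − BRL 73,679,000.00

Profit: BRL 1,396,981.76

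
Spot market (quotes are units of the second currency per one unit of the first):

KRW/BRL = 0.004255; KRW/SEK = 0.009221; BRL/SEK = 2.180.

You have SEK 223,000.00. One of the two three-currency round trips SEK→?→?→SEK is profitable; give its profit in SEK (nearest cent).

Profit: SEK 1,327.70

Profitable loop is SEK → KRW → BRL → SEK:
SEK 223,000.00 ÷ 0.009221 = KRW 24,183,928
KRW 24,183,928 × 0.004255 = BRL 102,902.61
BRL 102,902.61 × 2.180 = SEK 224,327.70
Profit = SEK 224,327.70 − SEK 223,000.00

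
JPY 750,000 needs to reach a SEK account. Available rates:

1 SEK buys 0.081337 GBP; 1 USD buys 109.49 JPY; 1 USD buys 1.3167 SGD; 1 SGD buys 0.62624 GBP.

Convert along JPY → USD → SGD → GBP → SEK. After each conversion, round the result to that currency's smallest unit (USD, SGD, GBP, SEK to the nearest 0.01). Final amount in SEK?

JPY 750,000 ÷ 109.49 = USD 6,849.94
USD 6,849.94 × 1.3167 = SGD 9,019.32
SGD 9,019.32 × 0.62624 = GBP 5,648.26
GBP 5,648.26 ÷ 0.081337 = SEK 69,442.69

SEK 69,442.69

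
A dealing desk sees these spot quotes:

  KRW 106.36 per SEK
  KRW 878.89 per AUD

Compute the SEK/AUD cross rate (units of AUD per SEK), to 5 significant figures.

SEK/AUD = 0.12102

1 SEK × 106.36 = 106.36 KRW
106.36 KRW ÷ 878.89 = 0.121016 AUD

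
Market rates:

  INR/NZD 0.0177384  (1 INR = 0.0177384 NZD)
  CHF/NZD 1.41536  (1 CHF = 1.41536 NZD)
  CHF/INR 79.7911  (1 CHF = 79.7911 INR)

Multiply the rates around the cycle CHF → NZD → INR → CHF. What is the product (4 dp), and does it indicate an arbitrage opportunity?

Around CHF → NZD → INR → CHF: 1 × 1.41536 ÷ 0.0177384 ÷ 79.7911 = 0.999995
Product ≈ 1 (deviation 0.000%, within rounding noise).

1.0000 (no arbitrage)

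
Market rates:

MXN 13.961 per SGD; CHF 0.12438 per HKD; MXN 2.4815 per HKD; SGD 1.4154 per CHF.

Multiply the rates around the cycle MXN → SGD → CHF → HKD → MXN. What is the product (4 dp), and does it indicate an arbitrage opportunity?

1.0096 (arbitrage exists)

Around MXN → SGD → CHF → HKD → MXN: 1 ÷ 13.961 ÷ 1.4154 ÷ 0.12438 × 2.4815 = 1.009643
Product > 1; profitable direction is MXN → SGD → CHF → HKD → MXN.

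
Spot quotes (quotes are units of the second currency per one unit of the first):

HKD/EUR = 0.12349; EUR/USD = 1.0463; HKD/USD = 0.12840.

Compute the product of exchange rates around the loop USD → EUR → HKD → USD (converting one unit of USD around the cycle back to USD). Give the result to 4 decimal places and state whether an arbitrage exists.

Around USD → EUR → HKD → USD: 1 ÷ 1.0463 ÷ 0.12349 × 0.12840 = 0.993750
Product < 1; profitable direction is USD → HKD → EUR → USD.

0.9937 (arbitrage exists)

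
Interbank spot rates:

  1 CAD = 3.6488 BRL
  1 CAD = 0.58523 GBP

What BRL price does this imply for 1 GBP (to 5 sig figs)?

1 GBP ÷ 0.58523 = 1.70873 CAD
1.70873 CAD × 3.6488 = 6.23481 BRL

GBP/BRL = 6.2348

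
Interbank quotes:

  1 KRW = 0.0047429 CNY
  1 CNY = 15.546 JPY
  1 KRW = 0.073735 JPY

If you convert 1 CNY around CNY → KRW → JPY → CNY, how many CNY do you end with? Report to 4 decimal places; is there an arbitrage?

1.0000 (no arbitrage)

Around CNY → KRW → JPY → CNY: 1 ÷ 0.0047429 × 0.073735 ÷ 15.546 = 1.000025
Product ≈ 1 (deviation 0.003%, within rounding noise).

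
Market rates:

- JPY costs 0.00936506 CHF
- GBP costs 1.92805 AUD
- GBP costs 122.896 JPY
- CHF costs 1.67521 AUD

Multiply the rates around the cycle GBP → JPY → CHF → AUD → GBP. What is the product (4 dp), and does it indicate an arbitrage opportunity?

Around GBP → JPY → CHF → AUD → GBP: 1 × 122.896 × 0.00936506 × 1.67521 ÷ 1.92805 = 0.999998
Product ≈ 1 (deviation 0.000%, within rounding noise).

1.0000 (no arbitrage)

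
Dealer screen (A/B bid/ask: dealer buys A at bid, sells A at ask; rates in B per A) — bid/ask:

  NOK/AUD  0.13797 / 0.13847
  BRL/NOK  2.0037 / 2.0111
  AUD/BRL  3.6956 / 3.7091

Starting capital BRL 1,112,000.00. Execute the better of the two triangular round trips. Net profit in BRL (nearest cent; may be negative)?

Best loop BRL → NOK → AUD → BRL:
BRL 1,112,000.00 × 2.0037 (sell BRL at bid) = NOK 2,228,114.40
NOK 2,228,114.40 × 0.13797 (sell NOK at bid) = AUD 307,412.94
AUD 307,412.94 × 3.6956 (sell AUD at bid) = BRL 1,136,075.27

Net profit: BRL 24,075.27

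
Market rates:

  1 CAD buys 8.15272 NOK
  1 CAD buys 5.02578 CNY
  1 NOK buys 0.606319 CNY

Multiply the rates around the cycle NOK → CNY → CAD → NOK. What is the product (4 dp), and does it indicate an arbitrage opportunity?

0.9836 (arbitrage exists)

Around NOK → CNY → CAD → NOK: 1 × 0.606319 ÷ 5.02578 × 8.15272 = 0.983559
Product < 1; profitable direction is NOK → CAD → CNY → NOK.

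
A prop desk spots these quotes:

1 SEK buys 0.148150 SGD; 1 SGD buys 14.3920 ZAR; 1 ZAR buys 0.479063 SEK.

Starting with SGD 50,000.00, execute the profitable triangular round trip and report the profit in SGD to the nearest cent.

Profitable loop is SGD → ZAR → SEK → SGD:
SGD 50,000.00 × 14.3920 = ZAR 719,600.00
ZAR 719,600.00 × 0.479063 = SEK 344,733.73
SEK 344,733.73 × 0.148150 = SGD 51,072.30
Profit = SGD 51,072.30 − SGD 50,000.00

Profit: SGD 1,072.30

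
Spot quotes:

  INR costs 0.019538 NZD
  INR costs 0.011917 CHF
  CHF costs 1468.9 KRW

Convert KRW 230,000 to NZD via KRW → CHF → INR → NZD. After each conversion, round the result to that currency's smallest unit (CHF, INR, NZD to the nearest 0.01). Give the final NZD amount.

KRW 230,000 ÷ 1468.9 = CHF 156.58
CHF 156.58 ÷ 0.011917 = INR 13,139.21
INR 13,139.21 × 0.019538 = NZD 256.71

NZD 256.71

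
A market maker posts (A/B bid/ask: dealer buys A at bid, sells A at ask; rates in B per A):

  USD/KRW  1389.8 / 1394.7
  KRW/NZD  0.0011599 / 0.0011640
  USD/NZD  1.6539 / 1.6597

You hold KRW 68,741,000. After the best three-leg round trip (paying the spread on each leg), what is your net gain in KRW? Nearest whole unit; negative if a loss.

Net profit: KRW 1,290,159

Best loop KRW → USD → NZD → KRW:
KRW 68,741,000 ÷ 1394.7 (buy USD at ask) = USD 49,287.30
USD 49,287.30 × 1.6539 (sell USD at bid) = NZD 81,516.27
NZD 81,516.27 ÷ 0.0011640 (buy KRW at ask) = KRW 70,031,159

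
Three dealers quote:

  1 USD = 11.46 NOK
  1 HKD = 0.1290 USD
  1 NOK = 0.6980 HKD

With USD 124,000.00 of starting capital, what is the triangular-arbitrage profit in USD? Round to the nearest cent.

Profit: USD 3,953.28

Profitable loop is USD → NOK → HKD → USD:
USD 124,000.00 × 11.46 = NOK 1,421,040.00
NOK 1,421,040.00 × 0.6980 = HKD 991,885.92
HKD 991,885.92 × 0.1290 = USD 127,953.28
Profit = USD 127,953.28 − USD 124,000.00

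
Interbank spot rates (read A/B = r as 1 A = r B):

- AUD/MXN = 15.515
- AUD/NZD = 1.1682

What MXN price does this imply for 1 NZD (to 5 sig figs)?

1 NZD ÷ 1.1682 = 0.856018 AUD
0.856018 AUD × 15.515 = 13.2811 MXN

NZD/MXN = 13.281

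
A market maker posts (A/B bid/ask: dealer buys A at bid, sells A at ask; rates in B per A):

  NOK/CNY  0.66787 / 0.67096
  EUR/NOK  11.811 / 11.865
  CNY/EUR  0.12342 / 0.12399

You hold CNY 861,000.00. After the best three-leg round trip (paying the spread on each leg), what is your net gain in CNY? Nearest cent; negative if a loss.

Net profit: CNY 11,272.38

Best loop CNY → NOK → EUR → CNY:
CNY 861,000.00 ÷ 0.67096 (buy NOK at ask) = NOK 1,283,235.96
NOK 1,283,235.96 ÷ 11.865 (buy EUR at ask) = EUR 108,153.05
EUR 108,153.05 ÷ 0.12399 (buy CNY at ask) = CNY 872,272.38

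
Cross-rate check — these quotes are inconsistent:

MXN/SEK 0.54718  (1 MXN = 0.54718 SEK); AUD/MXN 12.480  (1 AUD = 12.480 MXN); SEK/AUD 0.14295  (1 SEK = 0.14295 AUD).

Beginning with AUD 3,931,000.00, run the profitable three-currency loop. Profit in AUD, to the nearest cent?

Profitable loop is AUD → SEK → MXN → AUD:
AUD 3,931,000.00 ÷ 0.14295 = SEK 27,499,125.57
SEK 27,499,125.57 ÷ 0.54718 = MXN 50,256,086.79
MXN 50,256,086.79 ÷ 12.480 = AUD 4,026,930.03
Profit = AUD 4,026,930.03 − AUD 3,931,000.00

Profit: AUD 95,930.03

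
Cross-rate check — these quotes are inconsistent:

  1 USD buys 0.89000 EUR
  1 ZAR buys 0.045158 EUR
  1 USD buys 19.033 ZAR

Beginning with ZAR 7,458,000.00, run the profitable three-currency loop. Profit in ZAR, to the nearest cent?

Profitable loop is ZAR → USD → EUR → ZAR:
ZAR 7,458,000.00 ÷ 19.033 = USD 391,845.74
USD 391,845.74 × 0.89000 = EUR 348,742.71
EUR 348,742.71 ÷ 0.045158 = ZAR 7,722,722.66
Profit = ZAR 7,722,722.66 − ZAR 7,458,000.00

Profit: ZAR 264,722.66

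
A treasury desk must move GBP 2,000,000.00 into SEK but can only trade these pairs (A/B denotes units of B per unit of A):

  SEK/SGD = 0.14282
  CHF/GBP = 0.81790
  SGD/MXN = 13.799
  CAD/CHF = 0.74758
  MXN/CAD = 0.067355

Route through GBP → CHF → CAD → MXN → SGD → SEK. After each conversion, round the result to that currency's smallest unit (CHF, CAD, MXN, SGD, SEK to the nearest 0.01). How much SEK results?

SEK 24,641,414.23

GBP 2,000,000.00 ÷ 0.81790 = CHF 2,445,286.71
CHF 2,445,286.71 ÷ 0.74758 = CAD 3,270,936.50
CAD 3,270,936.50 ÷ 0.067355 = MXN 48,562,638.26
MXN 48,562,638.26 ÷ 13.799 = SGD 3,519,286.78
SGD 3,519,286.78 ÷ 0.14282 = SEK 24,641,414.23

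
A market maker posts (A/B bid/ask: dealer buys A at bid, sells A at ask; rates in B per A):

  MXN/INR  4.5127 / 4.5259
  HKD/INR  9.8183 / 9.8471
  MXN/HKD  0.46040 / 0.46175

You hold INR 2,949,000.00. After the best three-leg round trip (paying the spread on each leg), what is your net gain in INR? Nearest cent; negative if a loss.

Best loop INR → MXN → HKD → INR:
INR 2,949,000.00 ÷ 4.5259 (buy MXN at ask) = MXN 651,583.11
MXN 651,583.11 × 0.46040 (sell MXN at bid) = HKD 299,988.86
HKD 299,988.86 × 9.8183 (sell HKD at bid) = INR 2,945,380.66

Net result: INR -3,619.34 (no profitable arbitrage after spreads)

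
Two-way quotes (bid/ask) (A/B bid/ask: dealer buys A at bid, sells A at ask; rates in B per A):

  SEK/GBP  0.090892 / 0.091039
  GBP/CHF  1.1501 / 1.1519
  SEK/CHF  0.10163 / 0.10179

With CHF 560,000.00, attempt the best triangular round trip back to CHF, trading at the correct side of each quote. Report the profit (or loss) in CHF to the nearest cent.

Best loop CHF → SEK → GBP → CHF:
CHF 560,000.00 ÷ 0.10179 (buy SEK at ask) = SEK 5,501,522.74
SEK 5,501,522.74 × 0.090892 (sell SEK at bid) = GBP 500,044.41
GBP 500,044.41 × 1.1501 (sell GBP at bid) = CHF 575,101.07

Net profit: CHF 15,101.07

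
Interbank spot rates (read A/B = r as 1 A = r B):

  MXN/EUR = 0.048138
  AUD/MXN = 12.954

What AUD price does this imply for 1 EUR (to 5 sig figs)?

1 EUR ÷ 0.048138 = 20.7736 MXN
20.7736 MXN ÷ 12.954 = 1.60364 AUD

EUR/AUD = 1.6036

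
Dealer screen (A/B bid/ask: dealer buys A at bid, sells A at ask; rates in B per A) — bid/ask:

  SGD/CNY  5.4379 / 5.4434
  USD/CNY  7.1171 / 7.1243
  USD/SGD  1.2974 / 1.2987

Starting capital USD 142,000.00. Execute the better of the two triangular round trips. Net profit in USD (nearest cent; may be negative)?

Net profit: USD 959.27

Best loop USD → CNY → SGD → USD:
USD 142,000.00 × 7.1171 (sell USD at bid) = CNY 1,010,628.20
CNY 1,010,628.20 ÷ 5.4434 (buy SGD at ask) = SGD 185,661.20
SGD 185,661.20 ÷ 1.2987 (buy USD at ask) = USD 142,959.27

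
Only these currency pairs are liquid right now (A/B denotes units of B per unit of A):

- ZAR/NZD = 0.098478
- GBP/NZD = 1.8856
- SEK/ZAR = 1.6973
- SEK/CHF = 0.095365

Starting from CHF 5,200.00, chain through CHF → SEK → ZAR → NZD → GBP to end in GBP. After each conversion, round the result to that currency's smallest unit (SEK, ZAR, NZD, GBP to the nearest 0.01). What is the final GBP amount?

CHF 5,200.00 ÷ 0.095365 = SEK 54,527.34
SEK 54,527.34 × 1.6973 = ZAR 92,549.25
ZAR 92,549.25 × 0.098478 = NZD 9,114.07
NZD 9,114.07 ÷ 1.8856 = GBP 4,833.51

GBP 4,833.51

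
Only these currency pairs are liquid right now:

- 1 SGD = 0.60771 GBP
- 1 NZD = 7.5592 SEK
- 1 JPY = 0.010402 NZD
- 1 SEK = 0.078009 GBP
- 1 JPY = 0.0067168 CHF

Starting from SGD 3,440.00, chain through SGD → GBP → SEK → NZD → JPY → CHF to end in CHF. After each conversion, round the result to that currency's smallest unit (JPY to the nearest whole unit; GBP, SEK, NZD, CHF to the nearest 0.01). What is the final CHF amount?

SGD 3,440.00 × 0.60771 = GBP 2,090.52
GBP 2,090.52 ÷ 0.078009 = SEK 26,798.45
SEK 26,798.45 ÷ 7.5592 = NZD 3,545.14
NZD 3,545.14 ÷ 0.010402 = JPY 340,813
JPY 340,813 × 0.0067168 = CHF 2,289.17

CHF 2,289.17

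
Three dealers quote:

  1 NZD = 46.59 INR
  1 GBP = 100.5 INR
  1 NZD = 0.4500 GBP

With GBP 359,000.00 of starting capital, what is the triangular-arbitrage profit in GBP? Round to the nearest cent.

Profitable loop is GBP → NZD → INR → GBP:
GBP 359,000.00 ÷ 0.4500 = NZD 797,777.78
NZD 797,777.78 × 46.59 = INR 37,168,466.67
INR 37,168,466.67 ÷ 100.5 = GBP 369,835.49
Profit = GBP 369,835.49 − GBP 359,000.00

Profit: GBP 10,835.49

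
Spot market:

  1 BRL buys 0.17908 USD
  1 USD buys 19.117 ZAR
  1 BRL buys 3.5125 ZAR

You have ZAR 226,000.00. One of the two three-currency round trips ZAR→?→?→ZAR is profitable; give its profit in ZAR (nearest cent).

Profitable loop is ZAR → USD → BRL → ZAR:
ZAR 226,000.00 ÷ 19.117 = USD 11,821.94
USD 11,821.94 ÷ 0.17908 = BRL 66,014.85
BRL 66,014.85 × 3.5125 = ZAR 231,877.15
Profit = ZAR 231,877.15 − ZAR 226,000.00

Profit: ZAR 5,877.15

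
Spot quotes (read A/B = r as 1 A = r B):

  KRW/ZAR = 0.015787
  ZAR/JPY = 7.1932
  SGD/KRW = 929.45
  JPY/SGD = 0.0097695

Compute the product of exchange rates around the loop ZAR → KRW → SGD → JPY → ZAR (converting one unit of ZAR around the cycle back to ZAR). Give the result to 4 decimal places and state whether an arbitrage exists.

Around ZAR → KRW → SGD → JPY → ZAR: 1 ÷ 0.015787 ÷ 929.45 ÷ 0.0097695 ÷ 7.1932 = 0.969795
Product < 1; profitable direction is ZAR → JPY → SGD → KRW → ZAR.

0.9698 (arbitrage exists)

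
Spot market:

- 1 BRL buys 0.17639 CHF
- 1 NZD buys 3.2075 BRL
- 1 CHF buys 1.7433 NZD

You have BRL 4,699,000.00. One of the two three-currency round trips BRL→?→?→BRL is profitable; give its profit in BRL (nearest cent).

Profit: BRL 65,229.67

Profitable loop is BRL → NZD → CHF → BRL:
BRL 4,699,000.00 ÷ 3.2075 = NZD 1,465,003.90
NZD 1,465,003.90 ÷ 1.7433 = CHF 840,362.47
CHF 840,362.47 ÷ 0.17639 = BRL 4,764,229.67
Profit = BRL 4,764,229.67 − BRL 4,699,000.00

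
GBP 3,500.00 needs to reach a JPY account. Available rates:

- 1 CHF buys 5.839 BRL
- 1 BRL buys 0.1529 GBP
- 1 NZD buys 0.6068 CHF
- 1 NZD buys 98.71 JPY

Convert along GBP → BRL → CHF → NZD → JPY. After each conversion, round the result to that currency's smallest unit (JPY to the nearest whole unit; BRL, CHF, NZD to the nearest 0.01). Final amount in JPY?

GBP 3,500.00 ÷ 0.1529 = BRL 22,890.78
BRL 22,890.78 ÷ 5.839 = CHF 3,920.33
CHF 3,920.33 ÷ 0.6068 = NZD 6,460.66
NZD 6,460.66 × 98.71 = JPY 637,732

JPY 637,732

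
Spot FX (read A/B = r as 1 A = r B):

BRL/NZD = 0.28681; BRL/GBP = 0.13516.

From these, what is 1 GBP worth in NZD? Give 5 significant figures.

1 GBP ÷ 0.13516 = 7.39864 BRL
7.39864 BRL × 0.28681 = 2.122 NZD

GBP/NZD = 2.1220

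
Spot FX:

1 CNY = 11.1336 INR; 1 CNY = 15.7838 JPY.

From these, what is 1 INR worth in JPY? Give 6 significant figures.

1 INR ÷ 11.1336 = 0.0898182 CNY
0.0898182 CNY × 15.7838 = 1.41767 JPY

INR/JPY = 1.41767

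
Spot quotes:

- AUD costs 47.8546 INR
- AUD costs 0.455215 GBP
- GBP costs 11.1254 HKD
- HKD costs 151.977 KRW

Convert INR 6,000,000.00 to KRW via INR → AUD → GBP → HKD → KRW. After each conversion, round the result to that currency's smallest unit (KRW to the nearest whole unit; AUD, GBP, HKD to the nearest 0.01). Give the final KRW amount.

KRW 96,502,302

INR 6,000,000.00 ÷ 47.8546 = AUD 125,379.80
AUD 125,379.80 × 0.455215 = GBP 57,074.77
GBP 57,074.77 × 11.1254 = HKD 634,979.65
HKD 634,979.65 × 151.977 = KRW 96,502,302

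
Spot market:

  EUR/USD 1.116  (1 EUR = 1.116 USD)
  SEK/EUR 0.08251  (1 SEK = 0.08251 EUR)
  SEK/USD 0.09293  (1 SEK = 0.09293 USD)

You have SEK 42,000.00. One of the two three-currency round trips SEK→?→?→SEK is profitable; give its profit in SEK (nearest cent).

Profit: SEK 387.17

Profitable loop is SEK → USD → EUR → SEK:
SEK 42,000.00 × 0.09293 = USD 3,903.06
USD 3,903.06 ÷ 1.116 = EUR 3,497.37
EUR 3,497.37 ÷ 0.08251 = SEK 42,387.17
Profit = SEK 42,387.17 − SEK 42,000.00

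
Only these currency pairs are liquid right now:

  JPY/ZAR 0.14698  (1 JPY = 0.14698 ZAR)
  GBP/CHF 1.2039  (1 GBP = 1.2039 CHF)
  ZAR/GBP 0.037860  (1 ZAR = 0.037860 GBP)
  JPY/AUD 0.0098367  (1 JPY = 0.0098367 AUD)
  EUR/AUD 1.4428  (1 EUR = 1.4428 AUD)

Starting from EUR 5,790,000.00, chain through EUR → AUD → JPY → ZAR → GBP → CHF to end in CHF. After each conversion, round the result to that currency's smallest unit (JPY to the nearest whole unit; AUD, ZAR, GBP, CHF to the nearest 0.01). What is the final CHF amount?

EUR 5,790,000.00 × 1.4428 = AUD 8,353,812.00
AUD 8,353,812.00 ÷ 0.0098367 = JPY 849,249,443
JPY 849,249,443 × 0.14698 = ZAR 124,822,683.13
ZAR 124,822,683.13 × 0.037860 = GBP 4,725,786.78
GBP 4,725,786.78 × 1.2039 = CHF 5,689,374.70

CHF 5,689,374.70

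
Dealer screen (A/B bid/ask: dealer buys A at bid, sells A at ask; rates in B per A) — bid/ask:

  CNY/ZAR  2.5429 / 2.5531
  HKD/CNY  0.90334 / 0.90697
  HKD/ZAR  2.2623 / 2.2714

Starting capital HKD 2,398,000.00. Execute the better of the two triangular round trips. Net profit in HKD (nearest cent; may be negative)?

Best loop HKD → CNY → ZAR → HKD:
HKD 2,398,000.00 × 0.90334 (sell HKD at bid) = CNY 2,166,209.32
CNY 2,166,209.32 × 2.5429 (sell CNY at bid) = ZAR 5,508,453.68
ZAR 5,508,453.68 ÷ 2.2714 (buy HKD at ask) = HKD 2,425,135.90

Net profit: HKD 27,135.90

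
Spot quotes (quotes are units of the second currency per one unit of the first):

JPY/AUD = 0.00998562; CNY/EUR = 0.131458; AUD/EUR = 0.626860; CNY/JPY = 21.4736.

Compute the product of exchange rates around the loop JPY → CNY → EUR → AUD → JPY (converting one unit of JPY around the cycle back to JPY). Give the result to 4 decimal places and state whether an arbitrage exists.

0.9780 (arbitrage exists)

Around JPY → CNY → EUR → AUD → JPY: 1 ÷ 21.4736 × 0.131458 ÷ 0.626860 ÷ 0.00998562 = 0.977995
Product < 1; profitable direction is JPY → AUD → EUR → CNY → JPY.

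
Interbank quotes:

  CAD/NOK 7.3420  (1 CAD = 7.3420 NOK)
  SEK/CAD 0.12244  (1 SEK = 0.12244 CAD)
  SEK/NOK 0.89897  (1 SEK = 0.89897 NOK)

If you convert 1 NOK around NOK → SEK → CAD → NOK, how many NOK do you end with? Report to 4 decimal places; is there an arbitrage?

1.0000 (no arbitrage)

Around NOK → SEK → CAD → NOK: 1 ÷ 0.89897 × 0.12244 × 7.3420 = 0.999983
Product ≈ 1 (deviation 0.002%, within rounding noise).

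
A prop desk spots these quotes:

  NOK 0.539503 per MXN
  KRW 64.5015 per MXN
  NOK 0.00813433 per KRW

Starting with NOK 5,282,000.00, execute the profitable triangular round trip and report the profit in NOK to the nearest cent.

Profit: NOK 149,260.82

Profitable loop is NOK → KRW → MXN → NOK:
NOK 5,282,000.00 ÷ 0.00813433 = KRW 649,346,658
KRW 649,346,658 ÷ 64.5015 = MXN 10,067,155.93
MXN 10,067,155.93 × 0.539503 = NOK 5,431,260.82
Profit = NOK 5,431,260.82 − NOK 5,282,000.00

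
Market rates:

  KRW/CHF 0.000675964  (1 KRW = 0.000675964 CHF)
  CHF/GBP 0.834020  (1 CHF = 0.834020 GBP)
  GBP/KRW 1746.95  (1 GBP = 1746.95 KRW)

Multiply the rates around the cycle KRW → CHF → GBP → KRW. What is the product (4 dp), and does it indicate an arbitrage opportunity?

0.9849 (arbitrage exists)

Around KRW → CHF → GBP → KRW: 1 × 0.000675964 × 0.834020 × 1746.95 = 0.984874
Product < 1; profitable direction is KRW → GBP → CHF → KRW.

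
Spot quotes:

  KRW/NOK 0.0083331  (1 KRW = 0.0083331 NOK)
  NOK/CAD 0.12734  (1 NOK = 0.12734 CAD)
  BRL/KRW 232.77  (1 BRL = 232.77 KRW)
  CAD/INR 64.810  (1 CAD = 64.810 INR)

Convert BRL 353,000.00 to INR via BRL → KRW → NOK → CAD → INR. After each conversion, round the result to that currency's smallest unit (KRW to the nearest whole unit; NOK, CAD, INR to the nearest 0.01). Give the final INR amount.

INR 5,650,868.15

BRL 353,000.00 × 232.77 = KRW 82,167,810
KRW 82,167,810 × 0.0083331 = NOK 684,712.58
NOK 684,712.58 × 0.12734 = CAD 87,191.30
CAD 87,191.30 × 64.810 = INR 5,650,868.15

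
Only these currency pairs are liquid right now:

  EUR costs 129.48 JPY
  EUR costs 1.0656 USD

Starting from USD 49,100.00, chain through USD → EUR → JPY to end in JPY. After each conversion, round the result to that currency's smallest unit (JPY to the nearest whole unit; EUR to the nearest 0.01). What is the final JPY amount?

JPY 5,966,093

USD 49,100.00 ÷ 1.0656 = EUR 46,077.33
EUR 46,077.33 × 129.48 = JPY 5,966,093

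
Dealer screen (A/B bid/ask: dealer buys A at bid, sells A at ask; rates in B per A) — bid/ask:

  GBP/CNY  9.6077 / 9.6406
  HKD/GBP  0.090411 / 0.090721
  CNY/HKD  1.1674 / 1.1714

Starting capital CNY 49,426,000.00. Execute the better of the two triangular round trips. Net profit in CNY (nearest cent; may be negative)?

Net profit: CNY 694,553.73

Best loop CNY → HKD → GBP → CNY:
CNY 49,426,000.00 × 1.1674 (sell CNY at bid) = HKD 57,699,912.40
HKD 57,699,912.40 × 0.090411 (sell HKD at bid) = GBP 5,216,706.78
GBP 5,216,706.78 × 9.6077 (sell GBP at bid) = CNY 50,120,553.73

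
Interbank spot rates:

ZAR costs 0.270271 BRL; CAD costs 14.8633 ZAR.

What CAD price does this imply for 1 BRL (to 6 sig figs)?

1 BRL ÷ 0.270271 = 3.69999 ZAR
3.69999 ZAR ÷ 14.8633 = 0.248935 CAD

BRL/CAD = 0.248935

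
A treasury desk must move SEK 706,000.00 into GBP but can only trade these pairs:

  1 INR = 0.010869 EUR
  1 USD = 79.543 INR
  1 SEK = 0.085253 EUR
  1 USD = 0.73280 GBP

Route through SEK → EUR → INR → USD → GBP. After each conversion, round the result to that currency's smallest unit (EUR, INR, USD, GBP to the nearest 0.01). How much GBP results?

SEK 706,000.00 × 0.085253 = EUR 60,188.62
EUR 60,188.62 ÷ 0.010869 = INR 5,537,641.00
INR 5,537,641.00 ÷ 79.543 = USD 69,618.21
USD 69,618.21 × 0.73280 = GBP 51,016.22

GBP 51,016.22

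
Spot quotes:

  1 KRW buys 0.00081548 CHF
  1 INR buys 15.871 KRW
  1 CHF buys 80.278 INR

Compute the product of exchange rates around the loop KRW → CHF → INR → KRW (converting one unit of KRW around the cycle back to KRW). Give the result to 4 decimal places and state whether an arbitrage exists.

Around KRW → CHF → INR → KRW: 1 × 0.00081548 × 80.278 × 15.871 = 1.038997
Product > 1; profitable direction is KRW → CHF → INR → KRW.

1.0390 (arbitrage exists)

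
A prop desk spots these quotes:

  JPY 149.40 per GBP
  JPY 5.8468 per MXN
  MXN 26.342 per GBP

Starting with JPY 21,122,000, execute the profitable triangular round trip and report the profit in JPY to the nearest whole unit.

Profitable loop is JPY → GBP → MXN → JPY:
JPY 21,122,000 ÷ 149.40 = GBP 141,378.85
GBP 141,378.85 × 26.342 = MXN 3,724,201.63
MXN 3,724,201.63 × 5.8468 = JPY 21,774,662
Profit = JPY 21,774,662 − JPY 21,122,000

Profit: JPY 652,662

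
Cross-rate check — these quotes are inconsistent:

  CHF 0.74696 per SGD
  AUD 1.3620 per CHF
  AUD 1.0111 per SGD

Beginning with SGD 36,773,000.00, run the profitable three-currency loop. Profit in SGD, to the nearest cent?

Profit: SGD 227,654.37

Profitable loop is SGD → CHF → AUD → SGD:
SGD 36,773,000.00 × 0.74696 = CHF 27,467,960.08
CHF 27,467,960.08 × 1.3620 = AUD 37,411,361.63
AUD 37,411,361.63 ÷ 1.0111 = SGD 37,000,654.37
Profit = SGD 37,000,654.37 − SGD 36,773,000.00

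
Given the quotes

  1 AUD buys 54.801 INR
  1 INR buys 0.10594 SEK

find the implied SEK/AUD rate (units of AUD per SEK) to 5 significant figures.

1 SEK ÷ 0.10594 = 9.43931 INR
9.43931 INR ÷ 54.801 = 0.172247 AUD

SEK/AUD = 0.17225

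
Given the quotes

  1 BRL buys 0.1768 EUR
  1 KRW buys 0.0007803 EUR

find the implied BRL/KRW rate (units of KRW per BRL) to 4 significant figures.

1 BRL × 0.1768 = 0.1768 EUR
0.1768 EUR ÷ 0.0007803 = 226.58 KRW

BRL/KRW = 226.6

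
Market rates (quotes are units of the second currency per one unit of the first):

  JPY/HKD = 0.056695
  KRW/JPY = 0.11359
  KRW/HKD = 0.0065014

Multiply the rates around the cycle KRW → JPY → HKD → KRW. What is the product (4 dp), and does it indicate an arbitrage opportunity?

0.9906 (arbitrage exists)

Around KRW → JPY → HKD → KRW: 1 × 0.11359 × 0.056695 ÷ 0.0065014 = 0.990554
Product < 1; profitable direction is KRW → HKD → JPY → KRW.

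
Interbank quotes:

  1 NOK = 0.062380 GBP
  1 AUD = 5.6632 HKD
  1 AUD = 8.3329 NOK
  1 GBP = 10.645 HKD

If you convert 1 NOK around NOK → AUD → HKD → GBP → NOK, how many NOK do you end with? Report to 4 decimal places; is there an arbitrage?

1.0235 (arbitrage exists)

Around NOK → AUD → HKD → GBP → NOK: 1 ÷ 8.3329 × 5.6632 ÷ 10.645 ÷ 0.062380 = 1.023469
Product > 1; profitable direction is NOK → AUD → HKD → GBP → NOK.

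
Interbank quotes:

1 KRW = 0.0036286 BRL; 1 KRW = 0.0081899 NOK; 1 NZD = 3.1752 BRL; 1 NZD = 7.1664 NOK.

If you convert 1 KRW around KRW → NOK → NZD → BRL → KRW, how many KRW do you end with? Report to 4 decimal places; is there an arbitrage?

1.0000 (no arbitrage)

Around KRW → NOK → NZD → BRL → KRW: 1 × 0.0081899 ÷ 7.1664 × 3.1752 ÷ 0.0036286 = 1.000022
Product ≈ 1 (deviation 0.002%, within rounding noise).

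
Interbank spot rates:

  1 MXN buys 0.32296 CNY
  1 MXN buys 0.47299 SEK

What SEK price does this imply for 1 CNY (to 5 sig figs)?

1 CNY ÷ 0.32296 = 3.09636 MXN
3.09636 MXN × 0.47299 = 1.46455 SEK

CNY/SEK = 1.4645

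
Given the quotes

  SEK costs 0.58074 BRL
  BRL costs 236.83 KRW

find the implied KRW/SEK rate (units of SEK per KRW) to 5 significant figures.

KRW/SEK = 0.0072708

1 KRW ÷ 236.83 = 0.00422244 BRL
0.00422244 BRL ÷ 0.58074 = 0.00727079 SEK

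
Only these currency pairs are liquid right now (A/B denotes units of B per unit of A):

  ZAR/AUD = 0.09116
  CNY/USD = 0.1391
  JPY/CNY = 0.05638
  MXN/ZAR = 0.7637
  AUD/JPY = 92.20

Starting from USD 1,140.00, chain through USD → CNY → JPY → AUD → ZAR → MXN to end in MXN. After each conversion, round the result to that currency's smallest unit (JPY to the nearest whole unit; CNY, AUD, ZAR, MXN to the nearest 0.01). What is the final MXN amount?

MXN 22,646.30

USD 1,140.00 ÷ 0.1391 = CNY 8,195.54
CNY 8,195.54 ÷ 0.05638 = JPY 145,363
JPY 145,363 ÷ 92.20 = AUD 1,576.61
AUD 1,576.61 ÷ 0.09116 = ZAR 17,294.98
ZAR 17,294.98 ÷ 0.7637 = MXN 22,646.30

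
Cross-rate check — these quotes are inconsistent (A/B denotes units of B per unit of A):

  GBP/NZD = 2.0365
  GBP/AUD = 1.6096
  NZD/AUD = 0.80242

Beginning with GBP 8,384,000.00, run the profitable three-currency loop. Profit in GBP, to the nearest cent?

Profitable loop is GBP → NZD → AUD → GBP:
GBP 8,384,000.00 × 2.0365 = NZD 17,074,016.00
NZD 17,074,016.00 × 0.80242 = AUD 13,700,531.92
AUD 13,700,531.92 ÷ 1.6096 = GBP 8,511,761.88
Profit = GBP 8,511,761.88 − GBP 8,384,000.00

Profit: GBP 127,761.88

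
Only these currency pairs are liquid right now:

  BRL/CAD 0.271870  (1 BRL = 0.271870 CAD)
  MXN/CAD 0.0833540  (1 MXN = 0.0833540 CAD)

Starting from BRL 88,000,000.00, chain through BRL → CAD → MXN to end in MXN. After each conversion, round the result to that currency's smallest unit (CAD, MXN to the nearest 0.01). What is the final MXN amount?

MXN 287,023,538.16

BRL 88,000,000.00 × 0.271870 = CAD 23,924,560.00
CAD 23,924,560.00 ÷ 0.0833540 = MXN 287,023,538.16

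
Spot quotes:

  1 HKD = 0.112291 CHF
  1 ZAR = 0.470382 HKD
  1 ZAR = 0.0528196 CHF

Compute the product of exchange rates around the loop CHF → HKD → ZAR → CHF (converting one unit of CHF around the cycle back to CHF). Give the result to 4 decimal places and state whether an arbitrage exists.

Around CHF → HKD → ZAR → CHF: 1 ÷ 0.112291 ÷ 0.470382 × 0.0528196 = 0.999999
Product ≈ 1 (deviation 0.000%, within rounding noise).

1.0000 (no arbitrage)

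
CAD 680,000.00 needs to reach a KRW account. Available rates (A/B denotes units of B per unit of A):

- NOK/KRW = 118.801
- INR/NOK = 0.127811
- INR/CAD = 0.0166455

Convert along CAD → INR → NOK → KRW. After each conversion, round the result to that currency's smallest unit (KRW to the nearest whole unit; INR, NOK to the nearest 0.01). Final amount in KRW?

CAD 680,000.00 ÷ 0.0166455 = INR 40,851,881.89
INR 40,851,881.89 × 0.127811 = NOK 5,221,319.88
NOK 5,221,319.88 × 118.801 = KRW 620,298,023

KRW 620,298,023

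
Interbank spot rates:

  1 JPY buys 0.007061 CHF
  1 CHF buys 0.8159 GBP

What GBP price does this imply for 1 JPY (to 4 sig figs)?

JPY/GBP = 0.005761

1 JPY × 0.007061 = 0.007061 CHF
0.007061 CHF × 0.8159 = 0.00576107 GBP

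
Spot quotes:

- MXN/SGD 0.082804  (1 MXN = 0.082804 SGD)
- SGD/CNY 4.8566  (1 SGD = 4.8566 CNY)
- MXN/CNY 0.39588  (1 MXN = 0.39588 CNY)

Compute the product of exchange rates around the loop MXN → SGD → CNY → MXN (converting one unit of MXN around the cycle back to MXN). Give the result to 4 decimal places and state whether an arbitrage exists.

1.0158 (arbitrage exists)

Around MXN → SGD → CNY → MXN: 1 × 0.082804 × 4.8566 ÷ 0.39588 = 1.015828
Product > 1; profitable direction is MXN → SGD → CNY → MXN.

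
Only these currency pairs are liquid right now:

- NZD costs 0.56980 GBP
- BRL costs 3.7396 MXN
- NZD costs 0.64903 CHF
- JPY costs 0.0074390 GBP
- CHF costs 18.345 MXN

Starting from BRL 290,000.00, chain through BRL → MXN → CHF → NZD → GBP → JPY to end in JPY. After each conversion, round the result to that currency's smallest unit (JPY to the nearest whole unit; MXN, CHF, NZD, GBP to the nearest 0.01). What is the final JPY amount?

BRL 290,000.00 × 3.7396 = MXN 1,084,484.00
MXN 1,084,484.00 ÷ 18.345 = CHF 59,116.05
CHF 59,116.05 ÷ 0.64903 = NZD 91,083.69
NZD 91,083.69 × 0.56980 = GBP 51,899.49
GBP 51,899.49 ÷ 0.0074390 = JPY 6,976,676

JPY 6,976,676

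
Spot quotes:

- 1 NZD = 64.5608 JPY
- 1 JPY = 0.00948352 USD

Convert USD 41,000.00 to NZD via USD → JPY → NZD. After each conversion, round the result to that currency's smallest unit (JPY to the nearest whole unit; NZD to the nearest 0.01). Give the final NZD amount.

USD 41,000.00 ÷ 0.00948352 = JPY 4,323,289
JPY 4,323,289 ÷ 64.5608 = NZD 66,964.61

NZD 66,964.61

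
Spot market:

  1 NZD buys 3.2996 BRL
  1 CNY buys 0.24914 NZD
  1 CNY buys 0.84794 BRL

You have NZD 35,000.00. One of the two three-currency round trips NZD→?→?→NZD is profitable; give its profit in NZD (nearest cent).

Profit: NZD 1,101.76

Profitable loop is NZD → CNY → BRL → NZD:
NZD 35,000.00 ÷ 0.24914 = CNY 140,483.26
CNY 140,483.26 × 0.84794 = BRL 119,121.38
BRL 119,121.38 ÷ 3.2996 = NZD 36,101.76
Profit = NZD 36,101.76 − NZD 35,000.00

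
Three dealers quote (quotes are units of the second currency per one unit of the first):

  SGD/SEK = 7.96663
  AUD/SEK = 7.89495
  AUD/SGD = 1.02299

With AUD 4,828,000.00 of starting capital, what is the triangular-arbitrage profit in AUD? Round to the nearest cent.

Profit: AUD 155,837.96

Profitable loop is AUD → SGD → SEK → AUD:
AUD 4,828,000.00 × 1.02299 = SGD 4,938,995.72
SGD 4,938,995.72 × 7.96663 = SEK 39,347,151.47
SEK 39,347,151.47 ÷ 7.89495 = AUD 4,983,837.96
Profit = AUD 4,983,837.96 − AUD 4,828,000.00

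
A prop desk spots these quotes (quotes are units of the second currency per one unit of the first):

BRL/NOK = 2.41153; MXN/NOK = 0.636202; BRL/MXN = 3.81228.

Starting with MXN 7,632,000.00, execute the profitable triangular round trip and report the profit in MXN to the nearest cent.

Profitable loop is MXN → NOK → BRL → MXN:
MXN 7,632,000.00 × 0.636202 = NOK 4,855,493.66
NOK 4,855,493.66 ÷ 2.41153 = BRL 2,013,449.41
BRL 2,013,449.41 × 3.81228 = MXN 7,675,832.93
Profit = MXN 7,675,832.93 − MXN 7,632,000.00

Profit: MXN 43,832.93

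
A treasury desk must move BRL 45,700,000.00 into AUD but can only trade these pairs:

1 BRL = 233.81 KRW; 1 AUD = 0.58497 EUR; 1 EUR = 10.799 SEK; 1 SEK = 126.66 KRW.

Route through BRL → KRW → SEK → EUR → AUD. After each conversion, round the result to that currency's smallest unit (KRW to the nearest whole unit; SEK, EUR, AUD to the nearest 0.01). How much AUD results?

BRL 45,700,000.00 × 233.81 = KRW 10,685,117,000
KRW 10,685,117,000 ÷ 126.66 = SEK 84,360,626.88
SEK 84,360,626.88 ÷ 10.799 = EUR 7,811,892.48
EUR 7,811,892.48 ÷ 0.58497 = AUD 13,354,347.20

AUD 13,354,347.20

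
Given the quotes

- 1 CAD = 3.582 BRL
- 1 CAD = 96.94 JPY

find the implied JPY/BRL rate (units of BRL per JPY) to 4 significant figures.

1 JPY ÷ 96.94 = 0.0103157 CAD
0.0103157 CAD × 3.582 = 0.0369507 BRL

JPY/BRL = 0.03695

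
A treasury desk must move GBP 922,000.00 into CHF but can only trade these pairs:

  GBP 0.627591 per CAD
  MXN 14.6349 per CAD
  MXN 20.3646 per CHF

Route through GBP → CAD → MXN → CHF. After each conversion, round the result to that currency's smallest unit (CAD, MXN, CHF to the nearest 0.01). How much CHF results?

GBP 922,000.00 ÷ 0.627591 = CAD 1,469,109.66
CAD 1,469,109.66 × 14.6349 = MXN 21,500,272.96
MXN 21,500,272.96 ÷ 20.3646 = CHF 1,055,767.02

CHF 1,055,767.02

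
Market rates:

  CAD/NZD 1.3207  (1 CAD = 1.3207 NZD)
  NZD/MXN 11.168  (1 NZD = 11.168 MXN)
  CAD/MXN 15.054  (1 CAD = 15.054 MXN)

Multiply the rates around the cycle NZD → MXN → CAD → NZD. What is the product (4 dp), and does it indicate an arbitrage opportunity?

Around NZD → MXN → CAD → NZD: 1 × 11.168 ÷ 15.054 × 1.3207 = 0.979778
Product < 1; profitable direction is NZD → CAD → MXN → NZD.

0.9798 (arbitrage exists)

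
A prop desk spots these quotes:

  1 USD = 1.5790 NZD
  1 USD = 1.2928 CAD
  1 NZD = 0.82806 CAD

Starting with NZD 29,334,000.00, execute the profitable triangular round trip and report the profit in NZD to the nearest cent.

Profit: NZD 333,700.12

Profitable loop is NZD → CAD → USD → NZD:
NZD 29,334,000.00 × 0.82806 = CAD 24,290,312.04
CAD 24,290,312.04 ÷ 1.2928 = USD 18,788,917.11
USD 18,788,917.11 × 1.5790 = NZD 29,667,700.12
Profit = NZD 29,667,700.12 − NZD 29,334,000.00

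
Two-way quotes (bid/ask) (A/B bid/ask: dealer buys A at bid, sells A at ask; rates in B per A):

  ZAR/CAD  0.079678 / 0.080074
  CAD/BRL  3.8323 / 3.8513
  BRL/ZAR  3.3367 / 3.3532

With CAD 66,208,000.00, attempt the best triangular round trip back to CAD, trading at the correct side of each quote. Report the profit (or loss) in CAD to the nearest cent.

Net profit: CAD 1,248,771.80

Best loop CAD → BRL → ZAR → CAD:
CAD 66,208,000.00 × 3.8323 (sell CAD at bid) = BRL 253,728,918.40
BRL 253,728,918.40 × 3.3367 (sell BRL at bid) = ZAR 846,617,282.03
ZAR 846,617,282.03 × 0.079678 (sell ZAR at bid) = CAD 67,456,771.80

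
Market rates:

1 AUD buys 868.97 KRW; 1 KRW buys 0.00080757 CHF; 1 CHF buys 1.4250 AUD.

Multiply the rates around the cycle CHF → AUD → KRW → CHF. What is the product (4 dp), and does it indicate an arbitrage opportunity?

Around CHF → AUD → KRW → CHF: 1 × 1.4250 × 868.97 × 0.00080757 = 1.000000
Product ≈ 1 (deviation 0.000%, within rounding noise).

1.0000 (no arbitrage)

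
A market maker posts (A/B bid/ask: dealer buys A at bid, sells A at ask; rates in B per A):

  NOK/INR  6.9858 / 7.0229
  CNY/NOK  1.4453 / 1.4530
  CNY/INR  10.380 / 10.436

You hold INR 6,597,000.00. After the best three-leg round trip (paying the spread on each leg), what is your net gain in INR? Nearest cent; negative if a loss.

Best loop INR → NOK → CNY → INR:
INR 6,597,000.00 ÷ 7.0229 (buy NOK at ask) = NOK 939,355.54
NOK 939,355.54 ÷ 1.4530 (buy CNY at ask) = CNY 646,493.83
CNY 646,493.83 × 10.380 (sell CNY at bid) = INR 6,710,605.97

Net profit: INR 113,605.97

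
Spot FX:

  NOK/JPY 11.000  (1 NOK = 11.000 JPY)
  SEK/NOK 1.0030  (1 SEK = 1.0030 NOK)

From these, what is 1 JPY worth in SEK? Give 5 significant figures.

1 JPY ÷ 11.000 = 0.0909091 NOK
0.0909091 NOK ÷ 1.0030 = 0.0906372 SEK

JPY/SEK = 0.090637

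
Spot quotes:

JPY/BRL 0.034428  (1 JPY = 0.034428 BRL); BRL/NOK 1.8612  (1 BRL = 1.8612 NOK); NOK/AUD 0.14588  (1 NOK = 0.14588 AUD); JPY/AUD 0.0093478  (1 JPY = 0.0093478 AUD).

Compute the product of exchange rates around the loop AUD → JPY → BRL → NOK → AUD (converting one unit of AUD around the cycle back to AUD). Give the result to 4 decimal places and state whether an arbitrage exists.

Around AUD → JPY → BRL → NOK → AUD: 1 ÷ 0.0093478 × 0.034428 × 1.8612 × 0.14588 = 0.999980
Product ≈ 1 (deviation 0.002%, within rounding noise).

1.0000 (no arbitrage)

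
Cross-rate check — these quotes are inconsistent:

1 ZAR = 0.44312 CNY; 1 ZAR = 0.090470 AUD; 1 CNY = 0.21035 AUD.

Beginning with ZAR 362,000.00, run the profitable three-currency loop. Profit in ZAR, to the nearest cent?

Profitable loop is ZAR → CNY → AUD → ZAR:
ZAR 362,000.00 × 0.44312 = CNY 160,409.44
CNY 160,409.44 × 0.21035 = AUD 33,742.13
AUD 33,742.13 ÷ 0.090470 = ZAR 372,964.80
Profit = ZAR 372,964.80 − ZAR 362,000.00

Profit: ZAR 10,964.80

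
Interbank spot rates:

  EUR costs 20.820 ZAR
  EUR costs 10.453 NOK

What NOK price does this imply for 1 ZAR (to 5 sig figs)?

ZAR/NOK = 0.50207

1 ZAR ÷ 20.820 = 0.0480307 EUR
0.0480307 EUR × 10.453 = 0.502065 NOK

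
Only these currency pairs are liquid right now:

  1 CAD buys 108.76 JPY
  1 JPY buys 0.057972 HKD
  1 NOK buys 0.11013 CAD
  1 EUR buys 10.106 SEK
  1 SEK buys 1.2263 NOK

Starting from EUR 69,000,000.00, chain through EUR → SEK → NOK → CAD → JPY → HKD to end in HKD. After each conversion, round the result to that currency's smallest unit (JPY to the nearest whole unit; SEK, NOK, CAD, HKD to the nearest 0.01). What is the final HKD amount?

EUR 69,000,000.00 × 10.106 = SEK 697,314,000.00
SEK 697,314,000.00 × 1.2263 = NOK 855,116,158.20
NOK 855,116,158.20 × 0.11013 = CAD 94,173,942.50
CAD 94,173,942.50 × 108.76 = JPY 10,242,357,986
JPY 10,242,357,986 × 0.057972 = HKD 593,769,977.16

HKD 593,769,977.16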